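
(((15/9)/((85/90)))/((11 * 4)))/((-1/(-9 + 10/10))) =60/187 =0.32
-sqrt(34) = -5.83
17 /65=0.26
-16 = -16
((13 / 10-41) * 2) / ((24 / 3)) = -397 / 40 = -9.92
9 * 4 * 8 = 288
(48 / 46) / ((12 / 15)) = 30 / 23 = 1.30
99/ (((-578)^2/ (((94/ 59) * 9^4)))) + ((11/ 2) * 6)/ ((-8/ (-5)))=935190267/ 39421912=23.72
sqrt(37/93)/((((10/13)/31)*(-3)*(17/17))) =-8.47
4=4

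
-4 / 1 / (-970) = 2 / 485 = 0.00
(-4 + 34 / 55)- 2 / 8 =-799 / 220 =-3.63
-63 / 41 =-1.54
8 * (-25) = -200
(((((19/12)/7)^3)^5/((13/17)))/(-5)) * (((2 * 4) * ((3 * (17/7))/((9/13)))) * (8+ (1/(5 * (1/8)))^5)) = -10560341127902596817145277/125004999578265000635793408000000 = -0.00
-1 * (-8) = 8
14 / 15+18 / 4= 163 / 30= 5.43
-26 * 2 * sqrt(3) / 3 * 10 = -520 * sqrt(3) / 3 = -300.22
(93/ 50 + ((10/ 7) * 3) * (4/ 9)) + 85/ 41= 251323/ 43050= 5.84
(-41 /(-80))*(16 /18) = 41 /90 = 0.46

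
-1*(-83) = 83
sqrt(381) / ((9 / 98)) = 98 * sqrt(381) / 9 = 212.54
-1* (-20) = 20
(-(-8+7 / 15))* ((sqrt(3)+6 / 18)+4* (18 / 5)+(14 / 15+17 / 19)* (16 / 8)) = 113* sqrt(3) / 15+197411 / 1425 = 151.58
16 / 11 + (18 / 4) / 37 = 1283 / 814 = 1.58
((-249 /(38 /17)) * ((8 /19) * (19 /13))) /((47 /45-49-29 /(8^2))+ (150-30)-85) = 48764160 /9538399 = 5.11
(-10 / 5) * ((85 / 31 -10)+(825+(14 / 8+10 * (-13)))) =-85497 / 62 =-1378.98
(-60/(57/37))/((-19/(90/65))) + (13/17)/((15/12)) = 1376236/398905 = 3.45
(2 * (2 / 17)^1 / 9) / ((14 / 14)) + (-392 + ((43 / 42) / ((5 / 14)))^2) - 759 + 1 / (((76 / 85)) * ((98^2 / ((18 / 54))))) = -1063480310531 / 930627600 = -1142.76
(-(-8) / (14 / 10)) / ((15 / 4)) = 32 / 21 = 1.52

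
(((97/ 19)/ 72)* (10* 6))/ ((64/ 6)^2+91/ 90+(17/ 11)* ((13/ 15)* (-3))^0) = 80025/ 2188249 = 0.04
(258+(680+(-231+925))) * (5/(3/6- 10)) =-858.95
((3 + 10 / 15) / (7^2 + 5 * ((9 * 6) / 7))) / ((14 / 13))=143 / 3678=0.04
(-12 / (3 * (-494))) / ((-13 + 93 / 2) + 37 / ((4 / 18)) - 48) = 1 / 18772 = 0.00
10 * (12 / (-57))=-40 / 19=-2.11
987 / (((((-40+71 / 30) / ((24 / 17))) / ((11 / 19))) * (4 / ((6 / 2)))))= -5862780 / 364667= -16.08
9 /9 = 1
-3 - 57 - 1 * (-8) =-52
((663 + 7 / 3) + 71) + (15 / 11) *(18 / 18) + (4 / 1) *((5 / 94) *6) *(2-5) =1138228 / 1551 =733.87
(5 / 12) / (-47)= -5 / 564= -0.01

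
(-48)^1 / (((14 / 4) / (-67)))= 918.86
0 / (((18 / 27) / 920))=0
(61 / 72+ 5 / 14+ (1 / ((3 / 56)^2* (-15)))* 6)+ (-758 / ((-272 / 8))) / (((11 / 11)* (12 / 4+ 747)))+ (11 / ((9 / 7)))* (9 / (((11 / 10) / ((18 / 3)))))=301868111 / 1071000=281.86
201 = 201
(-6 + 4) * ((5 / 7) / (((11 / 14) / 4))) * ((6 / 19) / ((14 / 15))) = -3600 / 1463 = -2.46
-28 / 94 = -14 / 47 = -0.30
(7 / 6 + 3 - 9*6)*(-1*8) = 1196 / 3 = 398.67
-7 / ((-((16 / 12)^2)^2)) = 567 / 256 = 2.21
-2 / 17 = -0.12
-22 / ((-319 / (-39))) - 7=-281 / 29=-9.69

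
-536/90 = -268/45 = -5.96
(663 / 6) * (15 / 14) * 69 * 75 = 17155125 / 28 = 612683.04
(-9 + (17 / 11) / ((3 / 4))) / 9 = -229 / 297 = -0.77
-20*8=-160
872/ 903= 0.97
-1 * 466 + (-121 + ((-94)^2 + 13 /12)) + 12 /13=1287157 /156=8251.01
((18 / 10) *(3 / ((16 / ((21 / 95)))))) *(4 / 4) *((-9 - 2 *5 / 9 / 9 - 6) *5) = -5.64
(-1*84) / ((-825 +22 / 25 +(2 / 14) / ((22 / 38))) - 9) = 53900 / 534427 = 0.10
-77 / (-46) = 77 / 46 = 1.67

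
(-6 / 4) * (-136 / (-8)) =-51 / 2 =-25.50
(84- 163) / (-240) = 79 / 240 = 0.33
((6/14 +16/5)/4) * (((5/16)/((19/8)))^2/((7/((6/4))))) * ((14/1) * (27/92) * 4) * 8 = 51435/116242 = 0.44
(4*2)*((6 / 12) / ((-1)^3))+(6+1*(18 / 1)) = 20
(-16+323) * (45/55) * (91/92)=251433/1012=248.45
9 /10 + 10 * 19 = 1909 /10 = 190.90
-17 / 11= -1.55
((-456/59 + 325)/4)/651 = 18719/153636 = 0.12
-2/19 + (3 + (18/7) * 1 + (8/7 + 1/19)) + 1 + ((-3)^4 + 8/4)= 12058/133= 90.66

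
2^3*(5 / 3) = 13.33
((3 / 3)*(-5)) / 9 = -5 / 9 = -0.56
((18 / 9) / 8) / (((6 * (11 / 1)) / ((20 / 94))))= 5 / 6204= 0.00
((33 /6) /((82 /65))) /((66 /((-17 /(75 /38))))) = -0.57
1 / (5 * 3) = 1 / 15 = 0.07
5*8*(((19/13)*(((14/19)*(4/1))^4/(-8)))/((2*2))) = -12293120/89167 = -137.87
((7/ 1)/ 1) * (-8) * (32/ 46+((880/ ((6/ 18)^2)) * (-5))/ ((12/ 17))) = 72255904/ 23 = 3141561.04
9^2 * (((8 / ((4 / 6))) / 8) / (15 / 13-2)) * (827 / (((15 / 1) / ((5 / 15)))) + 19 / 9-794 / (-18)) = -9275.97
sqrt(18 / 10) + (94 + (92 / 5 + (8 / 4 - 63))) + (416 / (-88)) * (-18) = 3 * sqrt(5) / 5 + 7507 / 55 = 137.83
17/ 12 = 1.42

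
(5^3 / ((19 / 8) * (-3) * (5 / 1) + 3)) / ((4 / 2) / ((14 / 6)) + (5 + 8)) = -7000 / 25317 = -0.28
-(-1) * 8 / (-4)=-2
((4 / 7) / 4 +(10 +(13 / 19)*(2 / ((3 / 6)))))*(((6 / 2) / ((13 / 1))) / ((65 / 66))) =339174 / 112385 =3.02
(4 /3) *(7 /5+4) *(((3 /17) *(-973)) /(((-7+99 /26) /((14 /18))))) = 2125032 /7055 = 301.21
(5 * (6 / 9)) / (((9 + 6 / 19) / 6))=380 / 177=2.15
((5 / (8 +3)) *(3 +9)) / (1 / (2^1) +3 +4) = 0.73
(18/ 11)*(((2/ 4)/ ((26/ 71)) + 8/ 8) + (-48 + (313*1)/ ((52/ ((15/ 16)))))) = -299457/ 4576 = -65.44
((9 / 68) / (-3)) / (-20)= 0.00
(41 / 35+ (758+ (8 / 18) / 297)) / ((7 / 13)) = 923317499 / 654885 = 1409.89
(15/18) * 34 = 85/3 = 28.33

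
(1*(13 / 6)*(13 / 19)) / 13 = 13 / 114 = 0.11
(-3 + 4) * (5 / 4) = 5 / 4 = 1.25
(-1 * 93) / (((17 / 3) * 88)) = -279 / 1496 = -0.19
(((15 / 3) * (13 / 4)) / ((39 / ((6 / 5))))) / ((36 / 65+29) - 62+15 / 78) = -65 / 4193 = -0.02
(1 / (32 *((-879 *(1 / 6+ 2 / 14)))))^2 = 49 / 3714171136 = 0.00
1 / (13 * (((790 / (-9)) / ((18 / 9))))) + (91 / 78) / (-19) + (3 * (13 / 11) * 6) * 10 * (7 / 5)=1917330959 / 6439290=297.76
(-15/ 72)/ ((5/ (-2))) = 1/ 12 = 0.08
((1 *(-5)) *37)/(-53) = 185/53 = 3.49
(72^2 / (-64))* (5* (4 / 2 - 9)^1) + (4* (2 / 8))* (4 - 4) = 2835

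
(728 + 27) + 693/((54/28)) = 3343/3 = 1114.33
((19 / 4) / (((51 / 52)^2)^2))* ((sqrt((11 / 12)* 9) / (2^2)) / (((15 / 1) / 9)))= 4341272* sqrt(33) / 11275335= 2.21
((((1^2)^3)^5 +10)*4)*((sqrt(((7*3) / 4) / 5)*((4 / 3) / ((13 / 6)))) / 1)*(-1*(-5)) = 176*sqrt(105) / 13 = 138.73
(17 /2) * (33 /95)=561 /190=2.95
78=78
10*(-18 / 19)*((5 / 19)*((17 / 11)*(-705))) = 10786500 / 3971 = 2716.32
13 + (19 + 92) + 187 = 311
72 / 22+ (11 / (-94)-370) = -379317 / 1034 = -366.84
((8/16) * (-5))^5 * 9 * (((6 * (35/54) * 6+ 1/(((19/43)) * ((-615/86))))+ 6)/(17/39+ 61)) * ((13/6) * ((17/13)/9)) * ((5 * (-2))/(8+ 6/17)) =1990399896875/12721954944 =156.45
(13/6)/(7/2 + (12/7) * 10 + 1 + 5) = 91/1119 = 0.08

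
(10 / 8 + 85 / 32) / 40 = 25 / 256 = 0.10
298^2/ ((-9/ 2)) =-19734.22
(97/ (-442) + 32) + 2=14931/ 442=33.78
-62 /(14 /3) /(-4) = 93 /28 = 3.32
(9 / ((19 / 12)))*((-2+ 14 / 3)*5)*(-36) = -51840 / 19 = -2728.42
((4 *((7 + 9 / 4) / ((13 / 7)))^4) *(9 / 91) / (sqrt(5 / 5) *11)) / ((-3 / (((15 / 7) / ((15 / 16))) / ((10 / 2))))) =-275501667 / 81684460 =-3.37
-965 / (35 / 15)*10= -28950 / 7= -4135.71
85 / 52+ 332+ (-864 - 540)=-55659 / 52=-1070.37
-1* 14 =-14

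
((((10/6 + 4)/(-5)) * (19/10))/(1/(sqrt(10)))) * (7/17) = -133 * sqrt(10)/150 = -2.80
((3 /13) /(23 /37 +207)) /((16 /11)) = 1221 /1597856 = 0.00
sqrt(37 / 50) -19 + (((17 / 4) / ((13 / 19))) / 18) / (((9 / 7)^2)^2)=-18.01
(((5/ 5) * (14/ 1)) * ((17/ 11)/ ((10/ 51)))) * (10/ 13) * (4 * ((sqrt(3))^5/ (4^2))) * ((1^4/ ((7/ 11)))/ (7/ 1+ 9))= 7803 * sqrt(3)/ 416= 32.49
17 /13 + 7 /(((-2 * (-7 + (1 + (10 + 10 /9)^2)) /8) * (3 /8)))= 0.67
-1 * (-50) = 50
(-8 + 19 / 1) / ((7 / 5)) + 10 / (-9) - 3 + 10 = 866 / 63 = 13.75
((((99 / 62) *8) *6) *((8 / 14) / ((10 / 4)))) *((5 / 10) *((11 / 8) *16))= 192.71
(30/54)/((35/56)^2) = 1.42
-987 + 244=-743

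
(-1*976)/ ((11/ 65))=-63440/ 11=-5767.27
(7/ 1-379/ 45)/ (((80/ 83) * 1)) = -332/ 225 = -1.48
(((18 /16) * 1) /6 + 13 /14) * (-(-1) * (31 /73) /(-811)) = -3875 /6630736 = -0.00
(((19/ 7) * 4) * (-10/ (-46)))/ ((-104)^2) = 95/ 435344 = 0.00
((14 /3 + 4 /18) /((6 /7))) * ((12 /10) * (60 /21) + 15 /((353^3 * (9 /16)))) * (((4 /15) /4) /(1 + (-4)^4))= 0.01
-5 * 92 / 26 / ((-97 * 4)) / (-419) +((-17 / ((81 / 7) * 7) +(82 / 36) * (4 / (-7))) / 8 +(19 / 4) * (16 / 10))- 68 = -726049522463 / 11983182120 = -60.59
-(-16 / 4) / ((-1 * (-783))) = 4 / 783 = 0.01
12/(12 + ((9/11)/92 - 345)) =-4048/112329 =-0.04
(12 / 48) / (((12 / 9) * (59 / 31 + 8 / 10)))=465 / 6704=0.07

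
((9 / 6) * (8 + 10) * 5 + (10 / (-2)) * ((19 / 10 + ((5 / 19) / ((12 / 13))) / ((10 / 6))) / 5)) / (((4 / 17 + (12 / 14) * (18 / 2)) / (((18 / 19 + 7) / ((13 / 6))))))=2723004291 / 44395780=61.33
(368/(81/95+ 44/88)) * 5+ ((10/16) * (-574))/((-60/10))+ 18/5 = 43906999/30840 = 1423.70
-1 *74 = -74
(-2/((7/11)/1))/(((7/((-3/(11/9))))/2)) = 108/49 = 2.20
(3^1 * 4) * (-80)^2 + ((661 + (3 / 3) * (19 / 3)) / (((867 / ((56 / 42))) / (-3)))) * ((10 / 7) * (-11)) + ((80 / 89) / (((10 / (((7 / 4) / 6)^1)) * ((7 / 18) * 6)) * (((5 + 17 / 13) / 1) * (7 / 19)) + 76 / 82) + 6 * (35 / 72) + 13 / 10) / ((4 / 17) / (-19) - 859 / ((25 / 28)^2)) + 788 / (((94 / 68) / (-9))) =71368413489382587628049077 / 995125616542484562672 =71717.99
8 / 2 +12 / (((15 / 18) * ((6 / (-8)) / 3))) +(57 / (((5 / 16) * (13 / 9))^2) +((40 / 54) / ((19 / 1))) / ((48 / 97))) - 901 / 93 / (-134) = 12225093910379 / 54020900700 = 226.30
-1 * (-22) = 22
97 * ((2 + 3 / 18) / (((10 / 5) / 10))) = 6305 / 6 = 1050.83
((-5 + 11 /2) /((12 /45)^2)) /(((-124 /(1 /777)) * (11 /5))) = -375 /11304832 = -0.00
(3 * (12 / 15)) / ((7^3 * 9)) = 4 / 5145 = 0.00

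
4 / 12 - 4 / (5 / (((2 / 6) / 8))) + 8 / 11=113 / 110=1.03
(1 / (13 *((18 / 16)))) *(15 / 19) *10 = 400 / 741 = 0.54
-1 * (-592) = 592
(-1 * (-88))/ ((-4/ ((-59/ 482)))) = 649/ 241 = 2.69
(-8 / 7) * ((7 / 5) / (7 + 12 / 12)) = -1 / 5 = -0.20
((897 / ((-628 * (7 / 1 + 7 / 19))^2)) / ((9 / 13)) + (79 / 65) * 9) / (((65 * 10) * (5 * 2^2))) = 3297604843931 / 3919072684800000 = 0.00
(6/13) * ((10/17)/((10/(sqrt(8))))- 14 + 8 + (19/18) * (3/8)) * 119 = -32011/104 + 84 * sqrt(2)/13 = -298.66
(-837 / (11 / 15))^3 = -1979019853875 / 1331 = -1486866907.49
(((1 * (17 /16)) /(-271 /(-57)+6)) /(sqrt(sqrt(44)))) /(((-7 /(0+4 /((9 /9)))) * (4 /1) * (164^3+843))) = -0.00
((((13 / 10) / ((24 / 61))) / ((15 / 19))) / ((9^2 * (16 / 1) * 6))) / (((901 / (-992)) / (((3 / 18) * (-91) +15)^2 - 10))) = 167680643 / 28375012800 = 0.01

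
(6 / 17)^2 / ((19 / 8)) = 288 / 5491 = 0.05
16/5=3.20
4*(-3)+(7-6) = -11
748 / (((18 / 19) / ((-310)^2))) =682886600 / 9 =75876288.89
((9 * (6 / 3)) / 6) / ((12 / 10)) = 5 / 2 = 2.50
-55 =-55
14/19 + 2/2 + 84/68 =2.97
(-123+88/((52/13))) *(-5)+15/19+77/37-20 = 342973/703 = 487.87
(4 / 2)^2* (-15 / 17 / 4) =-15 / 17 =-0.88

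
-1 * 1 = -1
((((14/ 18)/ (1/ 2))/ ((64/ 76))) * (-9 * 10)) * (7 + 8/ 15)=-15029/ 12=-1252.42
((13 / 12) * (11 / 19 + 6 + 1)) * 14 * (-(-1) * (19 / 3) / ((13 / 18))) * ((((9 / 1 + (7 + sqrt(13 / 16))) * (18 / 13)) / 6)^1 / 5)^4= 335491632 * sqrt(13) / 17850625 + 87245342919 / 285610000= 373.23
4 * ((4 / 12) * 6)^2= 16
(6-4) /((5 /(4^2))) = 32 /5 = 6.40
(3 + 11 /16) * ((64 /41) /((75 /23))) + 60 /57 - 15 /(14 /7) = -4.68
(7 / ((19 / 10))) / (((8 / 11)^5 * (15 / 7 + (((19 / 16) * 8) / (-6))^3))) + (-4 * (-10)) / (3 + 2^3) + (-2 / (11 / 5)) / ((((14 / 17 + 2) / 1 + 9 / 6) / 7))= -192366220315 / 24823341312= -7.75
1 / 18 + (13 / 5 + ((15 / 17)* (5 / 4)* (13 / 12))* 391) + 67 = 386527 / 720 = 536.84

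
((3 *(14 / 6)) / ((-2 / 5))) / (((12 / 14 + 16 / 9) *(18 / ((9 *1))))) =-2205 / 664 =-3.32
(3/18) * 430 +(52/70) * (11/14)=53104/735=72.25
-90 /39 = -30 /13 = -2.31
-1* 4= -4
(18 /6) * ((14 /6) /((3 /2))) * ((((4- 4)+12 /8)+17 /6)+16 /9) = 770 /27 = 28.52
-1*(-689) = 689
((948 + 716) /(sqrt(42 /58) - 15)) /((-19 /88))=18304 * sqrt(609) /15447 + 2654080 /5149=544.70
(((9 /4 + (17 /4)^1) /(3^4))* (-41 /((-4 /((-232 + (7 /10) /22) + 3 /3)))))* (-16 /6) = 27083329 /53460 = 506.61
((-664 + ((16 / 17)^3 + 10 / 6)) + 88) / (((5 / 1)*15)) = -8452811 / 1105425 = -7.65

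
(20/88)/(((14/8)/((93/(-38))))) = -465/1463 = -0.32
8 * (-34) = -272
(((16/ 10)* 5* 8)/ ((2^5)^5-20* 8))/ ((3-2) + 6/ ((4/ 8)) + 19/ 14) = 0.00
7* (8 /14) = 4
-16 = -16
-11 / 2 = -5.50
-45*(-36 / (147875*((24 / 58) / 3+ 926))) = 4698 / 397162675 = 0.00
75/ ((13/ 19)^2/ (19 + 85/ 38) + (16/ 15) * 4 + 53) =1916625/ 1464013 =1.31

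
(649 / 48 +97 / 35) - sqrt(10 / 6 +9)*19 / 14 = 27371 / 1680 - 38*sqrt(6) / 21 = 11.86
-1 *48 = -48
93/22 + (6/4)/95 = 4.24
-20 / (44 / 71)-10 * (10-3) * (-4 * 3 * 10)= 92045 / 11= 8367.73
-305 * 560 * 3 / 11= -512400 / 11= -46581.82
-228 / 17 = -13.41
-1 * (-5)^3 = 125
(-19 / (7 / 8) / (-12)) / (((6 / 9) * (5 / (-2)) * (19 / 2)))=-0.11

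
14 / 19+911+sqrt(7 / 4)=sqrt(7) / 2+17323 / 19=913.06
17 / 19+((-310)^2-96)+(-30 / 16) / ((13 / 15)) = 96002.73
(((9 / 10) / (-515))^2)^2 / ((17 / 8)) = 6561 / 1494816388281250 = 0.00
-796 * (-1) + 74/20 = 7997/10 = 799.70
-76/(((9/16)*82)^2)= -4864/136161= -0.04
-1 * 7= -7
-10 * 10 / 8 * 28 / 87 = -350 / 87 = -4.02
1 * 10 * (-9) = -90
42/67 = 0.63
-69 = -69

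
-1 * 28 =-28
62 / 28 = 31 / 14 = 2.21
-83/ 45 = -1.84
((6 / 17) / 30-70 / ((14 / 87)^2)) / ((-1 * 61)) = 3216811 / 72590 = 44.31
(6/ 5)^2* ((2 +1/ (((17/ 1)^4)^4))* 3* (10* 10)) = 42043269780576174368016/ 48661191875666868481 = 864.00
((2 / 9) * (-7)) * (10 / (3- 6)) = 5.19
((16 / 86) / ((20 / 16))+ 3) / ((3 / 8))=5416 / 645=8.40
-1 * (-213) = 213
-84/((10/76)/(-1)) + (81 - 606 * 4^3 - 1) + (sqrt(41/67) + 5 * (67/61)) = -11608333/305 + sqrt(2747)/67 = -38059.33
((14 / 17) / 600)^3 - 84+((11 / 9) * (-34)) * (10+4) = -88316087999657 / 132651000000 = -665.78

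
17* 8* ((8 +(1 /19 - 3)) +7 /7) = 15640 /19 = 823.16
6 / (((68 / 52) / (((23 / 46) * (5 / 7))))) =195 / 119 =1.64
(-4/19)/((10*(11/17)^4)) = -167042/1390895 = -0.12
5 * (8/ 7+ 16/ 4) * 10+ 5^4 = 6175/ 7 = 882.14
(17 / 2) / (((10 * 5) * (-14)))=-17 / 1400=-0.01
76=76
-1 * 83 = -83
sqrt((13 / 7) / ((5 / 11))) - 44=-44+sqrt(5005) / 35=-41.98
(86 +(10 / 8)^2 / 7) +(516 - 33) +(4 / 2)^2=64201 / 112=573.22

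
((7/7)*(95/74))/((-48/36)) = -0.96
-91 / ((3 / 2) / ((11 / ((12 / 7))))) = -7007 / 18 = -389.28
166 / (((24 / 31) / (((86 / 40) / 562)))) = 110639 / 134880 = 0.82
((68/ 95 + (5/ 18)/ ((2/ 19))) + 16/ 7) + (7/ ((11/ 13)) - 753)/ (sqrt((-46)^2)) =-63895397/ 6056820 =-10.55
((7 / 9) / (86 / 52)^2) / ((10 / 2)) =4732 / 83205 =0.06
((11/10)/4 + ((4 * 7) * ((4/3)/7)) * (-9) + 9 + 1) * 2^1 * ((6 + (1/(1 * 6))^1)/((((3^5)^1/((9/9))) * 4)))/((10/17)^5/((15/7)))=-26424958627/1814400000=-14.56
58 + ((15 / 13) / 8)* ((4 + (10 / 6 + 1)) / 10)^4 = 20368 / 351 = 58.03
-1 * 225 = -225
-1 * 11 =-11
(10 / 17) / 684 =5 / 5814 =0.00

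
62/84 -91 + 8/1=-3455/42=-82.26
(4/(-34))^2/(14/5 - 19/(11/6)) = -55/30056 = -0.00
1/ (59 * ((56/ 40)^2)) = 0.01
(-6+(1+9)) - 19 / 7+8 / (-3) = -29 / 21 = -1.38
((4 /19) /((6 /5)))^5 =0.00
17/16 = 1.06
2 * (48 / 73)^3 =221184 / 389017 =0.57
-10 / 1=-10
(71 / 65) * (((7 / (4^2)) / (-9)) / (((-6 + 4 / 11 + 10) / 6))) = -5467 / 74880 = -0.07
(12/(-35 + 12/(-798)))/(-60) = 133/23285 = 0.01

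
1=1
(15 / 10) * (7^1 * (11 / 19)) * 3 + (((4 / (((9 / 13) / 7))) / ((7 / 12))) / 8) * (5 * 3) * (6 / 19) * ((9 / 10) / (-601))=415089 / 22838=18.18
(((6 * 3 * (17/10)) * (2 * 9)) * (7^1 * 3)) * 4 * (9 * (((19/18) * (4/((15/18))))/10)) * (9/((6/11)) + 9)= 672493752/125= 5379950.02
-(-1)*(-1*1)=-1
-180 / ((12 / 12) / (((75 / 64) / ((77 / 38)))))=-64125 / 616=-104.10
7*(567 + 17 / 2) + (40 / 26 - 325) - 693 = 78313 / 26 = 3012.04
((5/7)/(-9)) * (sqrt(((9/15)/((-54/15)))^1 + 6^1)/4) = -5 * sqrt(210)/1512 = -0.05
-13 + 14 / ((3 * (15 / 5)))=-11.44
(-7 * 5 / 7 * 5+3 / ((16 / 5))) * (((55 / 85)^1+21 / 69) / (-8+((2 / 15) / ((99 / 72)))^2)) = 974791125 / 340238816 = 2.87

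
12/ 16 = 3/ 4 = 0.75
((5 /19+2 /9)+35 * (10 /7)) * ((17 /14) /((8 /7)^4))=50339023 /1400832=35.94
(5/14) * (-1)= -5/14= -0.36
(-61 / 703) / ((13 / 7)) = -427 / 9139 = -0.05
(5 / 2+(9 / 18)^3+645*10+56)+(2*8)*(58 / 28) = 366339 / 56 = 6541.77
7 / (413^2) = 1 / 24367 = 0.00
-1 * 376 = -376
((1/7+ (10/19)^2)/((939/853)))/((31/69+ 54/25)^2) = 897679606875/16023877099951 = 0.06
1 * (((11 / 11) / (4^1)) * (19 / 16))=19 / 64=0.30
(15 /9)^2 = 25 /9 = 2.78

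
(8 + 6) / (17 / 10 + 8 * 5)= 140 / 417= 0.34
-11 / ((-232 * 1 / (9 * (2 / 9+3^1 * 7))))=2101 / 232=9.06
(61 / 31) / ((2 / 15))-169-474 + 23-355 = -960.24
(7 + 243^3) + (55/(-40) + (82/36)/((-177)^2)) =32366670021425/2255688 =14348912.63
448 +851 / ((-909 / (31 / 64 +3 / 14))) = 182173573 / 407232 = 447.35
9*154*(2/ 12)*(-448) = -103488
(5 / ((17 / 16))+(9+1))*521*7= 911750 / 17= 53632.35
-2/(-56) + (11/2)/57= 211/1596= 0.13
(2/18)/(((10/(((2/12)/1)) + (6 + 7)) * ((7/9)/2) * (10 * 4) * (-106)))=-1/1083320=-0.00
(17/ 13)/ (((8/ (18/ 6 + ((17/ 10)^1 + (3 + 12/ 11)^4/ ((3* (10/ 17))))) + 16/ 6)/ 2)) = 610087551/ 633470032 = 0.96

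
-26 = -26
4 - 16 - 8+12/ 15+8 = -56/ 5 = -11.20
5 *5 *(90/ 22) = 1125/ 11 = 102.27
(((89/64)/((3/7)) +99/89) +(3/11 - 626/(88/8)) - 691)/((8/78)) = -7246.97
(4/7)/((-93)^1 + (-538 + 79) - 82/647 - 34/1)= -647/663642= -0.00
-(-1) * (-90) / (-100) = 9 / 10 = 0.90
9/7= 1.29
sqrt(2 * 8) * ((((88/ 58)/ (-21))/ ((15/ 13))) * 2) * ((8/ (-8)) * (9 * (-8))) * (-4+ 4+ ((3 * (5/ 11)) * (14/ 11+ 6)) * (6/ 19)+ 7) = -77519104/ 212135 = -365.42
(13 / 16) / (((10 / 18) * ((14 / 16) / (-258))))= -15093 / 35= -431.23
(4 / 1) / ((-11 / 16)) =-64 / 11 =-5.82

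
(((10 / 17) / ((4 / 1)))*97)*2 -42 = -229 / 17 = -13.47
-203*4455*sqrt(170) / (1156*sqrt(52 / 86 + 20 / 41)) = -301455*sqrt(16034485) / 123692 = -9759.07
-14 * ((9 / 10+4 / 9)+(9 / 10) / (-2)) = -1127 / 90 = -12.52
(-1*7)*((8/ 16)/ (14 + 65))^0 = -7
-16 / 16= -1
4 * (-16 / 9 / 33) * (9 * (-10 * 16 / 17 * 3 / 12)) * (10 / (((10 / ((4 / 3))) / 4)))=40960 / 1683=24.34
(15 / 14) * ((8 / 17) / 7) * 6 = 360 / 833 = 0.43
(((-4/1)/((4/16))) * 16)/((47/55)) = -14080/47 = -299.57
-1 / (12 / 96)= -8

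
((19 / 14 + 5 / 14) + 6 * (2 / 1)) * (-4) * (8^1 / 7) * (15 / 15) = -3072 / 49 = -62.69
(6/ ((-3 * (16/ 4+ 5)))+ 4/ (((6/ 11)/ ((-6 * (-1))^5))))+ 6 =513268/ 9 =57029.78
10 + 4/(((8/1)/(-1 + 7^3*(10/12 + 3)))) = 8003/12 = 666.92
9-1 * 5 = 4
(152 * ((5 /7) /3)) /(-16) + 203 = 8431 /42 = 200.74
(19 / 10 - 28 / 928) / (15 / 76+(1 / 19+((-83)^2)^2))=2169 / 55051652650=0.00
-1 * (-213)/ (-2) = -213/ 2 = -106.50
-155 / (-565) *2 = 62 / 113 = 0.55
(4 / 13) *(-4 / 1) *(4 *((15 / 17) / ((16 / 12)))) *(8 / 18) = -320 / 221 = -1.45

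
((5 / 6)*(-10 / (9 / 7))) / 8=-175 / 216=-0.81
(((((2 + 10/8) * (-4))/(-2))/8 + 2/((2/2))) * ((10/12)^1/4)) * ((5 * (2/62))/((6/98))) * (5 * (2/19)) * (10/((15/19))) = 30625/2976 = 10.29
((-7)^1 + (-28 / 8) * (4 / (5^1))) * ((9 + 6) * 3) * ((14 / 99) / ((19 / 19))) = -686 / 11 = -62.36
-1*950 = -950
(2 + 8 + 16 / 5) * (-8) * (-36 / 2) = 9504 / 5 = 1900.80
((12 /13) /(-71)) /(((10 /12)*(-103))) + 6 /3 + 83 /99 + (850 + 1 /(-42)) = 852.81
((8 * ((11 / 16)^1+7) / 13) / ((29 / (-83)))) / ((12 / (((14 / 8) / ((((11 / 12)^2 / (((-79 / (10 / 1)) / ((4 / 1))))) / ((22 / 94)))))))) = 16936731 / 15592720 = 1.09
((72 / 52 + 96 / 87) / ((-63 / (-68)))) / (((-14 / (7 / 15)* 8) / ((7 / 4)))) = -7973 / 407160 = -0.02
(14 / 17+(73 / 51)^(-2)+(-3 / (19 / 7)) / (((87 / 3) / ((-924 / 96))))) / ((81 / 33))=7372867315 / 10782016488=0.68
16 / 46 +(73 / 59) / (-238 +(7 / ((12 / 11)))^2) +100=3859281220 / 38461451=100.34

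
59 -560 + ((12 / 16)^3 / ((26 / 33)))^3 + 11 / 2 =-2282280630781 / 4607442944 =-495.35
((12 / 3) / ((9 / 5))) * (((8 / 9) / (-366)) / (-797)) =80 / 11813931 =0.00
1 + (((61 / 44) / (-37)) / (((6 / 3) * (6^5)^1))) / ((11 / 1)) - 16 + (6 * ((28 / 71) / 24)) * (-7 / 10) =-1489863674647 / 98869351680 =-15.07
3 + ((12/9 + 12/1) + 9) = 76/3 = 25.33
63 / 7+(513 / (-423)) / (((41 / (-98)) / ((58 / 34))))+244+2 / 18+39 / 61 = 4652558237 / 17984691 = 258.70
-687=-687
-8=-8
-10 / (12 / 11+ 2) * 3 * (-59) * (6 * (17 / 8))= 29205 / 4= 7301.25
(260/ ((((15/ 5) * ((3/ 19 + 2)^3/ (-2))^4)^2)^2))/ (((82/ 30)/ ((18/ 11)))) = 4089084868019216499146298026455877672354914368764208666261181340057600/ 350689626200493408329298444614945838030752500953671019300366558293144235038925513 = 0.00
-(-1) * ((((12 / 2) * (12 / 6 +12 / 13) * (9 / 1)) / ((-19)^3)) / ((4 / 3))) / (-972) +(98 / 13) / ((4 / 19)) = 155119 / 4332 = 35.81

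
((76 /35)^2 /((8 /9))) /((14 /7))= 3249 /1225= 2.65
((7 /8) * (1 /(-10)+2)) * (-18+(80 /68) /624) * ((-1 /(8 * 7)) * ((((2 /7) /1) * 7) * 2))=906889 /424320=2.14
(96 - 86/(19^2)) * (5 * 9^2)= 14000850/361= 38783.52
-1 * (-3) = 3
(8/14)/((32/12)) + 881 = 12337/14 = 881.21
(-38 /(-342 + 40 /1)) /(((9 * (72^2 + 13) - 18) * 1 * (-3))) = -19 /21180015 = -0.00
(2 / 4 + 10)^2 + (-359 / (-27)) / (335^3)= 447648131561 / 4060300500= 110.25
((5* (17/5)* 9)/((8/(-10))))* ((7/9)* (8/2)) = -595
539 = 539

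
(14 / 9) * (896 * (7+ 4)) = 137984 / 9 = 15331.56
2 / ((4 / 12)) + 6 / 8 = 27 / 4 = 6.75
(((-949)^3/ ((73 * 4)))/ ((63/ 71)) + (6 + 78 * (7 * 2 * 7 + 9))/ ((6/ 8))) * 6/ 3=-6574987.71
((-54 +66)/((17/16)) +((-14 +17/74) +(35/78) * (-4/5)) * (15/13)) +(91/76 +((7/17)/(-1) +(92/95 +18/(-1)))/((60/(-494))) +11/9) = 256352504491/1817747100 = 141.03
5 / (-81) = -5 / 81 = -0.06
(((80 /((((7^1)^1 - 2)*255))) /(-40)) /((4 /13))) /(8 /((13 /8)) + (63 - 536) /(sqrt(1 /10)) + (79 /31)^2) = 2105957503 /80942749337434050 + 87245952391*sqrt(10) /80942749337434050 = 0.00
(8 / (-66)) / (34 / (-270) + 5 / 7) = -315 / 1529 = -0.21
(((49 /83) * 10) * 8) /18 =1960 /747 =2.62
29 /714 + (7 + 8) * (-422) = -4519591 /714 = -6329.96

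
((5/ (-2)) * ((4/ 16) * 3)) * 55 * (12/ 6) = -825/ 4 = -206.25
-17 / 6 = -2.83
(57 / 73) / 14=0.06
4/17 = 0.24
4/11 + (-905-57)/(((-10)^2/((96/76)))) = -61592/5225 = -11.79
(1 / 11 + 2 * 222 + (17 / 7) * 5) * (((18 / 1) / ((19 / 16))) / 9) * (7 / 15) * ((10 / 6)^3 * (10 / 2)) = 46840000 / 5643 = 8300.55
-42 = -42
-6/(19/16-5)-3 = -87/61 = -1.43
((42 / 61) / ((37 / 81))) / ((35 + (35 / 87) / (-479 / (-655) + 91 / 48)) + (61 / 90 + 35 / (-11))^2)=0.04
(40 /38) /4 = 5 /19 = 0.26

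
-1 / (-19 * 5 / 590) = 6.21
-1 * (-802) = 802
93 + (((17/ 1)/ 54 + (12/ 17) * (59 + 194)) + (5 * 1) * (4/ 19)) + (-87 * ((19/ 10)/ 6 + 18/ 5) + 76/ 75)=-58239697/ 872100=-66.78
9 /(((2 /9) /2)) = 81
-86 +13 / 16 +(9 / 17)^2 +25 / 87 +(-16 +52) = -19559189 / 402288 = -48.62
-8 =-8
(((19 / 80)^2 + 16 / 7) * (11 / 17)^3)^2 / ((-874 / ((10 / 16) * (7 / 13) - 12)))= 23658729771284024197 / 4403462763289640960000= 0.01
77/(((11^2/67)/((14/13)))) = 6566/143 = 45.92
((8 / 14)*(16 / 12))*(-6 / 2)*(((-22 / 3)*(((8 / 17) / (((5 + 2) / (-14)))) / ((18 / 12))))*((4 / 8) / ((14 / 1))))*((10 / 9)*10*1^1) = -281600 / 67473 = -4.17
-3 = -3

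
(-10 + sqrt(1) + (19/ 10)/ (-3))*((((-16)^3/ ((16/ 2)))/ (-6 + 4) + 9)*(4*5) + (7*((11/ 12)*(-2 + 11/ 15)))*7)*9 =-272746351/ 600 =-454577.25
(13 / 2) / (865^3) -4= -5177716987 / 1294429250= -4.00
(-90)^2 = 8100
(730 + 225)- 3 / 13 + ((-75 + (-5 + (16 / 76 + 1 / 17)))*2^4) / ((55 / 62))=-111611508 / 230945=-483.28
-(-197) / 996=197 / 996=0.20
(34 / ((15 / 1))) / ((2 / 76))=1292 / 15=86.13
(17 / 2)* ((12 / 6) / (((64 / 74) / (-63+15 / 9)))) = -14467 / 12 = -1205.58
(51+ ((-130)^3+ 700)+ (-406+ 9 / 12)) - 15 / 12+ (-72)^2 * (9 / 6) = -4377759 / 2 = -2188879.50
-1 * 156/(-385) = 156/385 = 0.41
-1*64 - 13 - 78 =-155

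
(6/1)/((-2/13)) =-39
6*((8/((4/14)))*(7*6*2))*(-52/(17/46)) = -33755904/17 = -1985641.41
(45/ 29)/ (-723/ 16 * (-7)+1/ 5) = 3600/ 734309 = 0.00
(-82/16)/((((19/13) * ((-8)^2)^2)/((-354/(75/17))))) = 534599/7782400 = 0.07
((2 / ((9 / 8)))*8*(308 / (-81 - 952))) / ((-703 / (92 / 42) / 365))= 94561280 / 19607373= 4.82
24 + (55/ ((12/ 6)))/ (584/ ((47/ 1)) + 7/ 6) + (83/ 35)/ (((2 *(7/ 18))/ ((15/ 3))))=7750854/ 187817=41.27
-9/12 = -3/4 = -0.75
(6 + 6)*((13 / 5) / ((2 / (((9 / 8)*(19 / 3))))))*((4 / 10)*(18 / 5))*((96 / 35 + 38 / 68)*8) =314430012 / 74375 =4227.63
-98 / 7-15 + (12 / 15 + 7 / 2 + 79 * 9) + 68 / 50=34383 / 50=687.66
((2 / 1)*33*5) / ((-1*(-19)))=330 / 19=17.37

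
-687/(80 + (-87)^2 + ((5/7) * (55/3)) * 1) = -14427/160904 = -0.09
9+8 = 17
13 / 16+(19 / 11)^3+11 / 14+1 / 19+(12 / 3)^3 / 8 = 41930699 / 2832368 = 14.80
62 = 62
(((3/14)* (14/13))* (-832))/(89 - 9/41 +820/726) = -1428768/669065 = -2.14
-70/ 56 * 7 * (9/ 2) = -315/ 8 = -39.38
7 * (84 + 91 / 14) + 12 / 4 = 1273 / 2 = 636.50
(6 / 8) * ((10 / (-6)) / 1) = -5 / 4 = -1.25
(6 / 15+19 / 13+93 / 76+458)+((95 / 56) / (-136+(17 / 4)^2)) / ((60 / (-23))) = 90261914537 / 195757380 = 461.09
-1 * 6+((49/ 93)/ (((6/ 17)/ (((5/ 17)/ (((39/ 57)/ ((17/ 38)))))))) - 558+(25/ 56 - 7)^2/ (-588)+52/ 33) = -13787041683091/ 24522930432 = -562.21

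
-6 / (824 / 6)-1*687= -141531 / 206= -687.04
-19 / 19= -1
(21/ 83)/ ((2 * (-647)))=-21/ 107402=-0.00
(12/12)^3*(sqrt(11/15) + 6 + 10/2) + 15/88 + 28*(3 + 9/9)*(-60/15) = -38441/88 + sqrt(165)/15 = -435.97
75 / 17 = 4.41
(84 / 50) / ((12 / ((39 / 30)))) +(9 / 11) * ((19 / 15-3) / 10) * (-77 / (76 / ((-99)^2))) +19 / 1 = 1427.43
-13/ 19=-0.68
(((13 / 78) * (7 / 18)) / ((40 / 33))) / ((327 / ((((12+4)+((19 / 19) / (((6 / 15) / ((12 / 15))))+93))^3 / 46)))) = 3900281 / 802240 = 4.86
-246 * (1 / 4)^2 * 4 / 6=-41 / 4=-10.25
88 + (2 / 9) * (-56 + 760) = 2200 / 9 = 244.44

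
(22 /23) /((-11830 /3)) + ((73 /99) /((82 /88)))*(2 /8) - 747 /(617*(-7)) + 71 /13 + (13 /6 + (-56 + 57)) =557450561677 /61947546570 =9.00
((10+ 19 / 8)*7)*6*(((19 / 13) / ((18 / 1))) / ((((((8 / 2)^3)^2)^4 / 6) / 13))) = 13167 / 1125899906842624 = 0.00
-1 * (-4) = 4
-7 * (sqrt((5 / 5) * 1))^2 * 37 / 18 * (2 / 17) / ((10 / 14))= -1813 / 765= -2.37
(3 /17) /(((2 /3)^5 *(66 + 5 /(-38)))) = 13851 /680816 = 0.02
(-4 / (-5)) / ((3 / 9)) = 12 / 5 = 2.40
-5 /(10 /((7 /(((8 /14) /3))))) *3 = -441 /8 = -55.12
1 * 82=82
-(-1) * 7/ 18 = 7/ 18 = 0.39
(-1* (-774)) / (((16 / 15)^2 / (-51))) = -4440825 / 128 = -34693.95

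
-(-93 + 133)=-40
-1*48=-48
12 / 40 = 3 / 10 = 0.30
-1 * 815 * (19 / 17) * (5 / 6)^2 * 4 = -387125 / 153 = -2530.23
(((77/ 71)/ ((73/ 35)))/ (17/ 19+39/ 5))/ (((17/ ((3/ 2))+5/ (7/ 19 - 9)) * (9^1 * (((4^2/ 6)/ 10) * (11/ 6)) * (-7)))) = -292125/ 1617971927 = -0.00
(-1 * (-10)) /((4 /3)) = 15 /2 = 7.50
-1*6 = -6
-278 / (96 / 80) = -695 / 3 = -231.67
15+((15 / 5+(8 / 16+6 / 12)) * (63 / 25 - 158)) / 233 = 12.33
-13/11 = -1.18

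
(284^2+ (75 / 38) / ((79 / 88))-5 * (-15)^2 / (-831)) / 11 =33536386687 / 4573547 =7332.69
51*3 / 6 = 51 / 2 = 25.50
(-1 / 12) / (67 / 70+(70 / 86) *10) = -1505 / 164286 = -0.01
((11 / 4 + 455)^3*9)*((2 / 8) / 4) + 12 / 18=165740560205 / 3072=53952005.28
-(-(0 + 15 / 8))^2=-225 / 64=-3.52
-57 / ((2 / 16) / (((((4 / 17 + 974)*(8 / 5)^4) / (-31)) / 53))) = 30934106112 / 17456875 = 1772.03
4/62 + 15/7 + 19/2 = 5081/434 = 11.71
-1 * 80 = -80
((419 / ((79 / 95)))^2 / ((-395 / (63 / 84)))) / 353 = -950662815 / 696171068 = -1.37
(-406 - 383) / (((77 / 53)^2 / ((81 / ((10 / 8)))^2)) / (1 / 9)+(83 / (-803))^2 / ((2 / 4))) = -16668915458720976 / 547001630953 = -30473.25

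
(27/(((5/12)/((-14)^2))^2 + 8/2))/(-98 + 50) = -3111696/22127641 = -0.14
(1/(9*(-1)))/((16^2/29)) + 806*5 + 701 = 4730.99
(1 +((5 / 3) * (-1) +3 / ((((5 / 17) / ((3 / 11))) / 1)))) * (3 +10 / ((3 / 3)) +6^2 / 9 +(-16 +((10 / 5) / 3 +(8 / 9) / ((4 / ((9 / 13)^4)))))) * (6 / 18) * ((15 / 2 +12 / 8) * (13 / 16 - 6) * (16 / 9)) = -4263334093 / 42413085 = -100.52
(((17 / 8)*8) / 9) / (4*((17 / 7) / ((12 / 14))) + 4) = 17 / 138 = 0.12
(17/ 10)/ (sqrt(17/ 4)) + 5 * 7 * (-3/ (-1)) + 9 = sqrt(17)/ 5 + 114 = 114.82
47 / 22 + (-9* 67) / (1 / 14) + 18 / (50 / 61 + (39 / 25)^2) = -23014606487 / 2728682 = -8434.33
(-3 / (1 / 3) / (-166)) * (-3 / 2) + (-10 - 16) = -8659 / 332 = -26.08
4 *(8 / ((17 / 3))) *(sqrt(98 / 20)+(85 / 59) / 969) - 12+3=-171353 / 19057+336 *sqrt(10) / 85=3.51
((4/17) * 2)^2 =64/289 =0.22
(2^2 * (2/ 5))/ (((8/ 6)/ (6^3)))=1296/ 5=259.20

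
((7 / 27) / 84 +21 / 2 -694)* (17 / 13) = -3764701 / 4212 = -893.80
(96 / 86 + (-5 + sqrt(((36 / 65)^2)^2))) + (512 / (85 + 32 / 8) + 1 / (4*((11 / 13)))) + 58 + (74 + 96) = 163966331923 / 711439300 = 230.47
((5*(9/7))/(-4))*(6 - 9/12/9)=-9.51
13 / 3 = 4.33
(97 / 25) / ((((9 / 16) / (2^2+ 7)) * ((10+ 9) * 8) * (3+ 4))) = 2134 / 29925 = 0.07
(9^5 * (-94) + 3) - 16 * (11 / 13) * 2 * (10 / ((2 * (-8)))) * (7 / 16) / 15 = -865893991 / 156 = -5550602.51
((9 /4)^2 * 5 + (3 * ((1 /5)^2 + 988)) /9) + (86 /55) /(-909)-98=1026527123 /3999600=256.66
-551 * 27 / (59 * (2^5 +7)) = -4959 / 767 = -6.47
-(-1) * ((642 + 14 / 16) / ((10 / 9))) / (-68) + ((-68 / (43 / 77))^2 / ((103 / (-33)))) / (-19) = 4754176560429 / 19684601920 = 241.52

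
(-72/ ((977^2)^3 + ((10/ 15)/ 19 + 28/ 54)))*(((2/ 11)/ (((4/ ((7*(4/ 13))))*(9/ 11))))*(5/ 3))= -0.00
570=570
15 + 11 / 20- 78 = -1249 / 20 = -62.45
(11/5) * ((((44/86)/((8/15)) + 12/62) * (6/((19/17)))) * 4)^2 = 1348.29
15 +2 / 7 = 15.29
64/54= 1.19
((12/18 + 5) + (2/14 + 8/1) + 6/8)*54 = 11007/14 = 786.21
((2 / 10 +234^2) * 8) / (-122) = -1095124 / 305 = -3590.57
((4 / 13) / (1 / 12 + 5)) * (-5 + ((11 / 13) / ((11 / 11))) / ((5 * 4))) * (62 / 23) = -959016 / 1185535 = -0.81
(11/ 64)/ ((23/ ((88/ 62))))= 121/ 11408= 0.01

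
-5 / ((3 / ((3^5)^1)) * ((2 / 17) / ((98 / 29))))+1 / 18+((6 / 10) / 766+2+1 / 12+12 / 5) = -4649773423 / 399852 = -11628.74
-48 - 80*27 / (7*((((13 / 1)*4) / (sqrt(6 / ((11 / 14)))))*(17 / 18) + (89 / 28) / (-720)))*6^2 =-15837659136000*sqrt(231) / 385101493037 - 18544665995376 / 385101493037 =-673.22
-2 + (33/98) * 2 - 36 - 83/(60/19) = -63.61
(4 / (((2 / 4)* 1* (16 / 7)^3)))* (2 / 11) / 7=49 / 2816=0.02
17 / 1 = 17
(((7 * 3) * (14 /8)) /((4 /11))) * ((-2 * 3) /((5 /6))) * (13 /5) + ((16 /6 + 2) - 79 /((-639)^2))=-77059299769 /40832100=-1887.22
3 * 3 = 9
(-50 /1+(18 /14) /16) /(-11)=5591 /1232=4.54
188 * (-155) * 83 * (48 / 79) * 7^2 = -5688594240 / 79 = -72007522.03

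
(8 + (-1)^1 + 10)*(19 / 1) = 323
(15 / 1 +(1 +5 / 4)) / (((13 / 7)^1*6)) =161 / 104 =1.55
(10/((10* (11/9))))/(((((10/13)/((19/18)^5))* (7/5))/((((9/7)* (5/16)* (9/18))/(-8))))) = -160946435/6437781504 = -0.03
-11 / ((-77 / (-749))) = -107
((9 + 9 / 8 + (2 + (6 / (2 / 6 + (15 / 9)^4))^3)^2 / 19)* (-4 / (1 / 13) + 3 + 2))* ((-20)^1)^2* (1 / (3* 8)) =-279546486657978009575 / 34209794110288416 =-8171.53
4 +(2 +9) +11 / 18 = 281 / 18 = 15.61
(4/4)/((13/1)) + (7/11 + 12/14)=1572/1001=1.57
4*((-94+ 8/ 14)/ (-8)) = 327/ 7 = 46.71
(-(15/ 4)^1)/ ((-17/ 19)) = 285/ 68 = 4.19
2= 2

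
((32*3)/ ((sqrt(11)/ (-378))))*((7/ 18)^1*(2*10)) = -282240*sqrt(11)/ 11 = -85098.56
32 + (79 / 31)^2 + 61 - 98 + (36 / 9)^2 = 16812 / 961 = 17.49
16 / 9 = 1.78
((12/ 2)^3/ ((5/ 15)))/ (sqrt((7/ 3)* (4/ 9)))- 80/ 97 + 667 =972* sqrt(21)/ 7 + 64619/ 97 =1302.50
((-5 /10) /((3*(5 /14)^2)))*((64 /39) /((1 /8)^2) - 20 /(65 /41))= -353192 /2925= -120.75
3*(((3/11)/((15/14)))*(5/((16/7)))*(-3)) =-441/88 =-5.01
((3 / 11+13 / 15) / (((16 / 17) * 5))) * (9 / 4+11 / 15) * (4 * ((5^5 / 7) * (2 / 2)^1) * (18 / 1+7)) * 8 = 178776250 / 693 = 257974.39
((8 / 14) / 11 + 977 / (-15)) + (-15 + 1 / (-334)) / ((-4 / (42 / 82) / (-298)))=-20168457517 / 31633140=-637.57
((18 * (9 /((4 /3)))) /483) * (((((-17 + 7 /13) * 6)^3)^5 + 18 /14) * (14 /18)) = -162483680954816355424335000000.00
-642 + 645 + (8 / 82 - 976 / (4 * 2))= -4875 / 41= -118.90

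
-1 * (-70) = 70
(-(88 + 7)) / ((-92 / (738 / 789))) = 11685 / 12098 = 0.97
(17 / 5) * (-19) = -323 / 5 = -64.60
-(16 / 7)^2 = -256 / 49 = -5.22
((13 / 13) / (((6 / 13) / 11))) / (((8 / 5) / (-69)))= -16445 / 16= -1027.81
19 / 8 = 2.38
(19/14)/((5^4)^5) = 19/1335144042968750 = 0.00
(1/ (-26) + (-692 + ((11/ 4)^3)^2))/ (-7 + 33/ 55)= 69096855/ 1703936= 40.55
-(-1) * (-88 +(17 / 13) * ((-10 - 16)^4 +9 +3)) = 597511.69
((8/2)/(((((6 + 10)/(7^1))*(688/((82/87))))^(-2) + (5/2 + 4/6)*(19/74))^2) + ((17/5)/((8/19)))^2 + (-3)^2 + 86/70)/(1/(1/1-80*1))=-27444519770955369029123799476541/4263350284453941718478624960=-6437.31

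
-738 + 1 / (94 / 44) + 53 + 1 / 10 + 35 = -305233 / 470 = -649.43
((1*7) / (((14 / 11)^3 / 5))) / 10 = 1331 / 784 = 1.70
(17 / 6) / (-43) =-17 / 258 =-0.07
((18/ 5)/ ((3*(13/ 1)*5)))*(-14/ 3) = -28/ 325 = -0.09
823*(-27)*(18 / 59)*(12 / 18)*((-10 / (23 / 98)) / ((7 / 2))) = 74662560 / 1357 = 55020.31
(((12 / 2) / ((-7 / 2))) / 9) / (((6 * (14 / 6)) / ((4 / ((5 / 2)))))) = -16 / 735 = -0.02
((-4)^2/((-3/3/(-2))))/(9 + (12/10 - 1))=80/23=3.48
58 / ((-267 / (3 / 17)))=-58 / 1513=-0.04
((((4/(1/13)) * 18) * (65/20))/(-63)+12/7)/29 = -326/203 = -1.61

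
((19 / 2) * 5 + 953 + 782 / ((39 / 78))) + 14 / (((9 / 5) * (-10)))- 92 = 44491 / 18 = 2471.72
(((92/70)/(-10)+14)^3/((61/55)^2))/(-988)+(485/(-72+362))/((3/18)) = 179178014680653/22855395972500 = 7.84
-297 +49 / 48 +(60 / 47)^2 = -31210463 / 106032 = -294.35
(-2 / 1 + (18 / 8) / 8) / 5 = -11 / 32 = -0.34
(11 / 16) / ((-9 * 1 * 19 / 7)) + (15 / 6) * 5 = 34123 / 2736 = 12.47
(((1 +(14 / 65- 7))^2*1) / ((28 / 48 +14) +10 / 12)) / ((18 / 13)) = 282752 / 180375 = 1.57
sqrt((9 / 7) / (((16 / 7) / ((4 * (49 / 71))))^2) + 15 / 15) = sqrt(231919) / 284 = 1.70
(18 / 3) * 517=3102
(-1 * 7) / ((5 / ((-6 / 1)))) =42 / 5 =8.40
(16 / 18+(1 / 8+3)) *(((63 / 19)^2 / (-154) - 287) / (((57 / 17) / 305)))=-3416381821265 / 32593968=-104816.38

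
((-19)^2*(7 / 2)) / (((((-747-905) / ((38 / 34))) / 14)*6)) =-1.99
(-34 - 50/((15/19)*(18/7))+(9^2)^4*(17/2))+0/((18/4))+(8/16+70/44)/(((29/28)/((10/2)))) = 6302943099467/17226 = 365897079.96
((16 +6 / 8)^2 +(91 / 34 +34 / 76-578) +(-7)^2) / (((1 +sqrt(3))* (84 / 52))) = 16481153 / 217056-16481153* sqrt(3) / 217056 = -55.58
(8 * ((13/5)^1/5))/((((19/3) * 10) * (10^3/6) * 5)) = 117/1484375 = 0.00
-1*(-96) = 96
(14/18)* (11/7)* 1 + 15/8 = 223/72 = 3.10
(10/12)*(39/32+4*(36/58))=5725/1856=3.08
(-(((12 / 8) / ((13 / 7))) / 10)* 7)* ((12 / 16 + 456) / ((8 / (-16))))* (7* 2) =1879983 / 260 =7230.70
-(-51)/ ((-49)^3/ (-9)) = 459/ 117649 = 0.00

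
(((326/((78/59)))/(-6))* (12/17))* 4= -76936/663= -116.04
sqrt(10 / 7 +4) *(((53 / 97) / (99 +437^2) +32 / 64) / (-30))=-9266851 *sqrt(266) / 3892055160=-0.04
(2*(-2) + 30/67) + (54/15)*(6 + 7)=14488/335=43.25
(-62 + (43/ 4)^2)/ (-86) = -0.62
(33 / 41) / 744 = 11 / 10168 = 0.00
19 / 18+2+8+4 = 271 / 18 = 15.06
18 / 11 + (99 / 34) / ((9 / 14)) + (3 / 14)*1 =16703 / 2618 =6.38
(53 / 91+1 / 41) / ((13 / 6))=13584 / 48503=0.28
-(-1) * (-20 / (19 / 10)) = -200 / 19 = -10.53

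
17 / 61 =0.28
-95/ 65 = -19/ 13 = -1.46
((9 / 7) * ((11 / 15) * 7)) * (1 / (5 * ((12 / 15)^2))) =2.06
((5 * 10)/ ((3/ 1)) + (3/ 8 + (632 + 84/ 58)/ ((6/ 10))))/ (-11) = -248887/ 2552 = -97.53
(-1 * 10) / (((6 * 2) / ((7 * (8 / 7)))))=-20 / 3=-6.67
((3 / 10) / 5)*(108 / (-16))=-81 / 200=-0.40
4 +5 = 9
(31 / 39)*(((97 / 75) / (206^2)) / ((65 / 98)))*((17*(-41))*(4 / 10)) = -0.01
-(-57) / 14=57 / 14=4.07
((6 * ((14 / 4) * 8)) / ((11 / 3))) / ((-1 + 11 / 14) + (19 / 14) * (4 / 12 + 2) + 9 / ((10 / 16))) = 26460 / 10021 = 2.64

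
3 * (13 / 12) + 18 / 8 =11 / 2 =5.50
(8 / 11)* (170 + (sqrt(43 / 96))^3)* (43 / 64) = 1849* sqrt(258) / 202752 + 3655 / 44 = 83.21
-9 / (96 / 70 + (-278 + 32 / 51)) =16065 / 492662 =0.03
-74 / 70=-37 / 35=-1.06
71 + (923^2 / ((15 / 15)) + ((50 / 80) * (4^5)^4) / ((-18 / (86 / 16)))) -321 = -1846828272169 / 9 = -205203141352.11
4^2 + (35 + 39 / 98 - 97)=-45.60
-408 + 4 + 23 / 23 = -403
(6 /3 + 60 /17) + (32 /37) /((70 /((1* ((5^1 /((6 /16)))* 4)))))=81742 /13209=6.19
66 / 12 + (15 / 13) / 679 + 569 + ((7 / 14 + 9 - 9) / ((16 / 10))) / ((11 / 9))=892915479 / 1553552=574.76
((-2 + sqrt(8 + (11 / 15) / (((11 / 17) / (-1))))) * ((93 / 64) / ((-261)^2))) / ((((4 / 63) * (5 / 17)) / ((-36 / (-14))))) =-1581 / 269120 + 527 * sqrt(1545) / 2691200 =0.00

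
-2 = -2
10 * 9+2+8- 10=90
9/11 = 0.82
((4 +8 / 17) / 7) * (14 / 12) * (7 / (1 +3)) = 133 / 102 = 1.30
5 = 5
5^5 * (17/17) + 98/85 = 3126.15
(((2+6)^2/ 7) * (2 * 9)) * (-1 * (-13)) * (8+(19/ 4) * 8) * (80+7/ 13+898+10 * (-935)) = -823866624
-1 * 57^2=-3249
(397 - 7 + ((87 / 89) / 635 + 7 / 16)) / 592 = 0.66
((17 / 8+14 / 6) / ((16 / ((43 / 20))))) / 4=4601 / 30720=0.15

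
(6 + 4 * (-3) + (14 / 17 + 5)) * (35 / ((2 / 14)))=-735 / 17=-43.24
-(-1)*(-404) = -404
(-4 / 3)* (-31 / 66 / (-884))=-31 / 43758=-0.00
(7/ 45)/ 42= 1/ 270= 0.00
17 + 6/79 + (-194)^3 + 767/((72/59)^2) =-2989961680375/409536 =-7300851.89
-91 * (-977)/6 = 88907/6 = 14817.83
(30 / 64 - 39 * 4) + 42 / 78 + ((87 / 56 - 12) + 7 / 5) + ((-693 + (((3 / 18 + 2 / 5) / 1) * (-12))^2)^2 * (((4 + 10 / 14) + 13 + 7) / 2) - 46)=9407150939649 / 1820000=5168764.25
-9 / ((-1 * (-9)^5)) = -1 / 6561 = -0.00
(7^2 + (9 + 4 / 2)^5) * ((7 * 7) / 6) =1315650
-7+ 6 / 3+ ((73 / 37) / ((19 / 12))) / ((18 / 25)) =-6895 / 2109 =-3.27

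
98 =98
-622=-622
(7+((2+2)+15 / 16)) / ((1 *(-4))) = -191 / 64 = -2.98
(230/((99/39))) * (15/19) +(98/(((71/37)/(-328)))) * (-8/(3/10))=19888748510/44517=446767.49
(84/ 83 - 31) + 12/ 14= -16925/ 581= -29.13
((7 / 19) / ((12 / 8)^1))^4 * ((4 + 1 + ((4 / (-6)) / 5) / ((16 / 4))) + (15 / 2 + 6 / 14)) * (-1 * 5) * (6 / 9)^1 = -14861504 / 95004009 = -0.16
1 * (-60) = -60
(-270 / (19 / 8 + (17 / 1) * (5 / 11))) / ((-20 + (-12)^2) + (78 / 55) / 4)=-0.21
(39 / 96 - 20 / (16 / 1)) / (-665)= 27 / 21280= 0.00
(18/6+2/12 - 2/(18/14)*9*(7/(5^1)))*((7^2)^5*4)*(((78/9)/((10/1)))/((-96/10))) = 1810383870841/1080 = 1676281361.89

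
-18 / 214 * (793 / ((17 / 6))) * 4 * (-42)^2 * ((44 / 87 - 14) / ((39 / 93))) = 281962078272 / 52751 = 5345151.34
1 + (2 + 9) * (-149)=-1638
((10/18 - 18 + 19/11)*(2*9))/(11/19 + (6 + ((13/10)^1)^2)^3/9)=-532152000000/96133131281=-5.54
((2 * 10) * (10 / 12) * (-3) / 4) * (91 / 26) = -175 / 4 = -43.75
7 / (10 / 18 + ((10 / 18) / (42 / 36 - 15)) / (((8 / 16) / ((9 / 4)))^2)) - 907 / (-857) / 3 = -3791189 / 141405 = -26.81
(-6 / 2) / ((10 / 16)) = -24 / 5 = -4.80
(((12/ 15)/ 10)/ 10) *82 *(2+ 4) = 492/ 125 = 3.94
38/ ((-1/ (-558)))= 21204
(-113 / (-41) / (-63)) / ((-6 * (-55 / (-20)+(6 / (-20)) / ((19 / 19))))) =1130 / 379701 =0.00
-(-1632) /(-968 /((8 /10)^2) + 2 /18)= -1.08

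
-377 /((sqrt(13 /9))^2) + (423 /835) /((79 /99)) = -17174988 /65965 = -260.37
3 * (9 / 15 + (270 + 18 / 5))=4113 / 5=822.60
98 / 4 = 49 / 2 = 24.50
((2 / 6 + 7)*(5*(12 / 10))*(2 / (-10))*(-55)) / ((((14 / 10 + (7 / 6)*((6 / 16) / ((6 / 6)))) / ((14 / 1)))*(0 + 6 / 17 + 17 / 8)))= 10531840 / 7077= 1488.18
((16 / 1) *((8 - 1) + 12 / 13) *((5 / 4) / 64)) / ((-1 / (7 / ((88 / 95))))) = -342475 / 18304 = -18.71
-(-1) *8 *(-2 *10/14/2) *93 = -3720/7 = -531.43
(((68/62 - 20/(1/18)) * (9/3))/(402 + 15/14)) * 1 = -155764/58311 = -2.67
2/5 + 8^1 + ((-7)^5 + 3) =-83978/5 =-16795.60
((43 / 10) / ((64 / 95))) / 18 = 0.35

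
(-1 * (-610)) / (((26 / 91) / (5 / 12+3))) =87535 / 12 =7294.58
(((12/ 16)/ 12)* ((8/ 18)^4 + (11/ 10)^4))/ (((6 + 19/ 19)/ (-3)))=-98619601/ 2449440000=-0.04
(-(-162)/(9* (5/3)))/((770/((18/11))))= 486/21175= 0.02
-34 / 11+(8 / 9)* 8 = 398 / 99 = 4.02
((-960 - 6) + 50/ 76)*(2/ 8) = -36683/ 152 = -241.34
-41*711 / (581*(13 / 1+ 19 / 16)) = -466416 / 131887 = -3.54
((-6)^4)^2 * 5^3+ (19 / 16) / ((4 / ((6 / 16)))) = 107495424057 / 512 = 209952000.11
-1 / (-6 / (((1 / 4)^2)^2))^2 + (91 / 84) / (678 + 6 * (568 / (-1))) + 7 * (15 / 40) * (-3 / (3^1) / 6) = -36159523 / 82575360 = -0.44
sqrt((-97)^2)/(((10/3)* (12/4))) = 97/10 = 9.70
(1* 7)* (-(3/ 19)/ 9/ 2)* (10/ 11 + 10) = -140/ 209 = -0.67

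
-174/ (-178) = 0.98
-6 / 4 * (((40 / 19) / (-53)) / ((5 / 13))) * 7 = 1092 / 1007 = 1.08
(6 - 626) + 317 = -303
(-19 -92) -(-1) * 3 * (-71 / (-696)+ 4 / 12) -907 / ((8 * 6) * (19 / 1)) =-2927489 / 26448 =-110.69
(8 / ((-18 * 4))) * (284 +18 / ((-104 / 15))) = -14633 / 468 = -31.27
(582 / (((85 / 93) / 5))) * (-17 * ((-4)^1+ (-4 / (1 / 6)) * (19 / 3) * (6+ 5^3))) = 1077973416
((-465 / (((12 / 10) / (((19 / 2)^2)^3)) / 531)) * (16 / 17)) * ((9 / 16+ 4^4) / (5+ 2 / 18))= -715275748015606125 / 100096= -7145897418634.17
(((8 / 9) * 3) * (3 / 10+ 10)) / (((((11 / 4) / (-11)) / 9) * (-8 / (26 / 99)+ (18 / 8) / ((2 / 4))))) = 42848 / 1125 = 38.09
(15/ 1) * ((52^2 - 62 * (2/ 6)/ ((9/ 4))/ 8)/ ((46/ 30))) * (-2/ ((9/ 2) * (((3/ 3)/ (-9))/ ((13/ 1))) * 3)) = 94870100/ 207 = 458309.66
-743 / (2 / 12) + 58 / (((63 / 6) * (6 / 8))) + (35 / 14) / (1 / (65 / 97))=-54375185 / 12222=-4448.96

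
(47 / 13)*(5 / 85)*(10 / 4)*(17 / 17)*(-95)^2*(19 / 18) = 40296625 / 7956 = 5064.94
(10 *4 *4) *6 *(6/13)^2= 204.50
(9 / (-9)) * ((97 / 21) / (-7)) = 97 / 147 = 0.66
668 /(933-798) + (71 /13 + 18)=49859 /1755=28.41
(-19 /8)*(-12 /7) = 57 /14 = 4.07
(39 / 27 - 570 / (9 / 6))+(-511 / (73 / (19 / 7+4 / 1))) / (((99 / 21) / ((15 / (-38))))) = -1409321 / 3762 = -374.62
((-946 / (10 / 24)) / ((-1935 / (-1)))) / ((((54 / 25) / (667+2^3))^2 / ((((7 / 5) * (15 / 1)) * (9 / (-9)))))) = 2406250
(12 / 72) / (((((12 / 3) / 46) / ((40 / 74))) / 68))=7820 / 111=70.45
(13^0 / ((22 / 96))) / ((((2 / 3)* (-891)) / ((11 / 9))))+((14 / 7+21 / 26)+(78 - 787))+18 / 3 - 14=-16545187 / 23166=-714.20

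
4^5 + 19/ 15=15379/ 15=1025.27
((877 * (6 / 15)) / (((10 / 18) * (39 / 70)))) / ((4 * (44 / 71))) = 1307607 / 2860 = 457.21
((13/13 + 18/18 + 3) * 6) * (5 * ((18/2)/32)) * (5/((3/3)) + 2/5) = 3645/16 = 227.81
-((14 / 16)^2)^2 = -0.59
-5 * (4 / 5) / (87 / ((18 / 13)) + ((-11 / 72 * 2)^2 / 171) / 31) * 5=-137401920 / 431671153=-0.32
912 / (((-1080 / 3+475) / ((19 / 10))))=8664 / 575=15.07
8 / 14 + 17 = 123 / 7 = 17.57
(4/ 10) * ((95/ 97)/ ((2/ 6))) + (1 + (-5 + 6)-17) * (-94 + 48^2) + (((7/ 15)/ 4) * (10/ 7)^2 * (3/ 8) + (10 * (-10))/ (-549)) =-98854554919/ 2982168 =-33148.55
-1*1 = -1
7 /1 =7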